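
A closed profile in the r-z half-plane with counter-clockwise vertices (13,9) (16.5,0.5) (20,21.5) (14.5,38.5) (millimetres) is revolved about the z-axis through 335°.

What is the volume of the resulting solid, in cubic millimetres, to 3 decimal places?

Profile (r,z), 4 vertices: (13,9) (16.5,0.5) (20,21.5) (14.5,38.5)
edge 0: (13,9)→(16.5,0.5)  cross = 13·0.5 − 16.5·9 = -142.0000; (r_i+r_j)·cross = 29.5·-142.0000 = -4189.0000
edge 1: (16.5,0.5)→(20,21.5)  cross = 16.5·21.5 − 20·0.5 = 344.7500; (r_i+r_j)·cross = 36.5·344.7500 = 12583.3750
edge 2: (20,21.5)→(14.5,38.5)  cross = 20·38.5 − 14.5·21.5 = 458.2500; (r_i+r_j)·cross = 34.5·458.2500 = 15809.6250
edge 3: (14.5,38.5)→(13,9)  cross = 14.5·9 − 13·38.5 = -370.0000; (r_i+r_j)·cross = 27.5·-370.0000 = -10175.0000
Σcross = 291.0000 → A = |Σcross|/2 = 145.5000 mm²
Σ(r_i+r_j)·cross = 14029.0000 → first moment M = |Σ|/6 = 2338.1667
R_c = M/A = 2338.1667/145.5000 = 16.0699 mm
θ = 335° = 5.846853 rad
V = θ·R_c·A = 5.846853·16.0699·145.5000 = 13670.917 mm³

Volume = 13670.917 mm³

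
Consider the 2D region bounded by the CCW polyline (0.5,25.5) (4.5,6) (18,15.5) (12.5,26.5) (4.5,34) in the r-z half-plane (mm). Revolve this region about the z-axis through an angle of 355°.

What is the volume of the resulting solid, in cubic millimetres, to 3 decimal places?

Profile (r,z), 5 vertices: (0.5,25.5) (4.5,6) (18,15.5) (12.5,26.5) (4.5,34)
edge 0: (0.5,25.5)→(4.5,6)  cross = 0.5·6 − 4.5·25.5 = -111.7500; (r_i+r_j)·cross = 5·-111.7500 = -558.7500
edge 1: (4.5,6)→(18,15.5)  cross = 4.5·15.5 − 18·6 = -38.2500; (r_i+r_j)·cross = 22.5·-38.2500 = -860.6250
edge 2: (18,15.5)→(12.5,26.5)  cross = 18·26.5 − 12.5·15.5 = 283.2500; (r_i+r_j)·cross = 30.5·283.2500 = 8639.1250
edge 3: (12.5,26.5)→(4.5,34)  cross = 12.5·34 − 4.5·26.5 = 305.7500; (r_i+r_j)·cross = 17·305.7500 = 5197.7500
edge 4: (4.5,34)→(0.5,25.5)  cross = 4.5·25.5 − 0.5·34 = 97.7500; (r_i+r_j)·cross = 5·97.7500 = 488.7500
Σcross = 536.7500 → A = |Σcross|/2 = 268.3750 mm²
Σ(r_i+r_j)·cross = 12906.2500 → first moment M = |Σ|/6 = 2151.0417
R_c = M/A = 2151.0417/268.3750 = 8.0151 mm
θ = 355° = 6.195919 rad
V = θ·R_c·A = 6.195919·8.0151·268.3750 = 13327.680 mm³

Volume = 13327.680 mm³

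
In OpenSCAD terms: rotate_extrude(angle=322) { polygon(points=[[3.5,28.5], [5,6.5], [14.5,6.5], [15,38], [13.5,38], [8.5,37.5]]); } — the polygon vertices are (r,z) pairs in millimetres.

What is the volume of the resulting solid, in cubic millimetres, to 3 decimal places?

Profile (r,z), 6 vertices: (3.5,28.5) (5,6.5) (14.5,6.5) (15,38) (13.5,38) (8.5,37.5)
edge 0: (3.5,28.5)→(5,6.5)  cross = 3.5·6.5 − 5·28.5 = -119.7500; (r_i+r_j)·cross = 8.5·-119.7500 = -1017.8750
edge 1: (5,6.5)→(14.5,6.5)  cross = 5·6.5 − 14.5·6.5 = -61.7500; (r_i+r_j)·cross = 19.5·-61.7500 = -1204.1250
edge 2: (14.5,6.5)→(15,38)  cross = 14.5·38 − 15·6.5 = 453.5000; (r_i+r_j)·cross = 29.5·453.5000 = 13378.2500
edge 3: (15,38)→(13.5,38)  cross = 15·38 − 13.5·38 = 57.0000; (r_i+r_j)·cross = 28.5·57.0000 = 1624.5000
edge 4: (13.5,38)→(8.5,37.5)  cross = 13.5·37.5 − 8.5·38 = 183.2500; (r_i+r_j)·cross = 22·183.2500 = 4031.5000
edge 5: (8.5,37.5)→(3.5,28.5)  cross = 8.5·28.5 − 3.5·37.5 = 111.0000; (r_i+r_j)·cross = 12·111.0000 = 1332.0000
Σcross = 623.2500 → A = |Σcross|/2 = 311.6250 mm²
Σ(r_i+r_j)·cross = 18144.2500 → first moment M = |Σ|/6 = 3024.0417
R_c = M/A = 3024.0417/311.6250 = 9.7041 mm
θ = 322° = 5.619960 rad
V = θ·R_c·A = 5.619960·9.7041·311.6250 = 16994.994 mm³

Volume = 16994.994 mm³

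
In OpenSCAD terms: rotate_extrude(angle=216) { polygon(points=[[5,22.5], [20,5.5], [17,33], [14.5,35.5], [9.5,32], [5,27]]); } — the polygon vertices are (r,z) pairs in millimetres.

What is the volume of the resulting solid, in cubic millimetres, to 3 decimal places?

Profile (r,z), 6 vertices: (5,22.5) (20,5.5) (17,33) (14.5,35.5) (9.5,32) (5,27)
edge 0: (5,22.5)→(20,5.5)  cross = 5·5.5 − 20·22.5 = -422.5000; (r_i+r_j)·cross = 25·-422.5000 = -10562.5000
edge 1: (20,5.5)→(17,33)  cross = 20·33 − 17·5.5 = 566.5000; (r_i+r_j)·cross = 37·566.5000 = 20960.5000
edge 2: (17,33)→(14.5,35.5)  cross = 17·35.5 − 14.5·33 = 125.0000; (r_i+r_j)·cross = 31.5·125.0000 = 3937.5000
edge 3: (14.5,35.5)→(9.5,32)  cross = 14.5·32 − 9.5·35.5 = 126.7500; (r_i+r_j)·cross = 24·126.7500 = 3042.0000
edge 4: (9.5,32)→(5,27)  cross = 9.5·27 − 5·32 = 96.5000; (r_i+r_j)·cross = 14.5·96.5000 = 1399.2500
edge 5: (5,27)→(5,22.5)  cross = 5·22.5 − 5·27 = -22.5000; (r_i+r_j)·cross = 10·-22.5000 = -225.0000
Σcross = 469.7500 → A = |Σcross|/2 = 234.8750 mm²
Σ(r_i+r_j)·cross = 18551.7500 → first moment M = |Σ|/6 = 3091.9583
R_c = M/A = 3091.9583/234.8750 = 13.1643 mm
θ = 216° = 3.769911 rad
V = θ·R_c·A = 3.769911·13.1643·234.8750 = 11656.408 mm³

Volume = 11656.408 mm³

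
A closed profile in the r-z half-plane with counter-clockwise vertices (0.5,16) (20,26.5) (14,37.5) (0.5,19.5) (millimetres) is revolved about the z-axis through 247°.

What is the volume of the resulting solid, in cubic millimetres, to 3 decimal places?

Volume = 7387.913 mm³

Profile (r,z), 4 vertices: (0.5,16) (20,26.5) (14,37.5) (0.5,19.5)
edge 0: (0.5,16)→(20,26.5)  cross = 0.5·26.5 − 20·16 = -306.7500; (r_i+r_j)·cross = 20.5·-306.7500 = -6288.3750
edge 1: (20,26.5)→(14,37.5)  cross = 20·37.5 − 14·26.5 = 379.0000; (r_i+r_j)·cross = 34·379.0000 = 12886.0000
edge 2: (14,37.5)→(0.5,19.5)  cross = 14·19.5 − 0.5·37.5 = 254.2500; (r_i+r_j)·cross = 14.5·254.2500 = 3686.6250
edge 3: (0.5,19.5)→(0.5,16)  cross = 0.5·16 − 0.5·19.5 = -1.7500; (r_i+r_j)·cross = 1·-1.7500 = -1.7500
Σcross = 324.7500 → A = |Σcross|/2 = 162.3750 mm²
Σ(r_i+r_j)·cross = 10282.5000 → first moment M = |Σ|/6 = 1713.7500
R_c = M/A = 1713.7500/162.3750 = 10.5543 mm
θ = 247° = 4.310963 rad
V = θ·R_c·A = 4.310963·10.5543·162.3750 = 7387.913 mm³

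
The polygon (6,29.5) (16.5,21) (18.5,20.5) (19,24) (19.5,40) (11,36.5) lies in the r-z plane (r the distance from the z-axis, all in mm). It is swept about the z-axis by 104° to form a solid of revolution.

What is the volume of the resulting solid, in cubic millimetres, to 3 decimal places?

Volume = 4081.650 mm³

Profile (r,z), 6 vertices: (6,29.5) (16.5,21) (18.5,20.5) (19,24) (19.5,40) (11,36.5)
edge 0: (6,29.5)→(16.5,21)  cross = 6·21 − 16.5·29.5 = -360.7500; (r_i+r_j)·cross = 22.5·-360.7500 = -8116.8750
edge 1: (16.5,21)→(18.5,20.5)  cross = 16.5·20.5 − 18.5·21 = -50.2500; (r_i+r_j)·cross = 35·-50.2500 = -1758.7500
edge 2: (18.5,20.5)→(19,24)  cross = 18.5·24 − 19·20.5 = 54.5000; (r_i+r_j)·cross = 37.5·54.5000 = 2043.7500
edge 3: (19,24)→(19.5,40)  cross = 19·40 − 19.5·24 = 292.0000; (r_i+r_j)·cross = 38.5·292.0000 = 11242.0000
edge 4: (19.5,40)→(11,36.5)  cross = 19.5·36.5 − 11·40 = 271.7500; (r_i+r_j)·cross = 30.5·271.7500 = 8288.3750
edge 5: (11,36.5)→(6,29.5)  cross = 11·29.5 − 6·36.5 = 105.5000; (r_i+r_j)·cross = 17·105.5000 = 1793.5000
Σcross = 312.7500 → A = |Σcross|/2 = 156.3750 mm²
Σ(r_i+r_j)·cross = 13492.0000 → first moment M = |Σ|/6 = 2248.6667
R_c = M/A = 2248.6667/156.3750 = 14.3800 mm
θ = 104° = 1.815142 rad
V = θ·R_c·A = 1.815142·14.3800·156.3750 = 4081.650 mm³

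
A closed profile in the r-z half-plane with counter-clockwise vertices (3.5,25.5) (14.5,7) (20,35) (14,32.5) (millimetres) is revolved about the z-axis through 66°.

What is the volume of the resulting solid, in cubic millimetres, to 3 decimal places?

Volume = 3102.713 mm³

Profile (r,z), 4 vertices: (3.5,25.5) (14.5,7) (20,35) (14,32.5)
edge 0: (3.5,25.5)→(14.5,7)  cross = 3.5·7 − 14.5·25.5 = -345.2500; (r_i+r_j)·cross = 18·-345.2500 = -6214.5000
edge 1: (14.5,7)→(20,35)  cross = 14.5·35 − 20·7 = 367.5000; (r_i+r_j)·cross = 34.5·367.5000 = 12678.7500
edge 2: (20,35)→(14,32.5)  cross = 20·32.5 − 14·35 = 160.0000; (r_i+r_j)·cross = 34·160.0000 = 5440.0000
edge 3: (14,32.5)→(3.5,25.5)  cross = 14·25.5 − 3.5·32.5 = 243.2500; (r_i+r_j)·cross = 17.5·243.2500 = 4256.8750
Σcross = 425.5000 → A = |Σcross|/2 = 212.7500 mm²
Σ(r_i+r_j)·cross = 16161.1250 → first moment M = |Σ|/6 = 2693.5208
R_c = M/A = 2693.5208/212.7500 = 12.6605 mm
θ = 66° = 1.151917 rad
V = θ·R_c·A = 1.151917·12.6605·212.7500 = 3102.713 mm³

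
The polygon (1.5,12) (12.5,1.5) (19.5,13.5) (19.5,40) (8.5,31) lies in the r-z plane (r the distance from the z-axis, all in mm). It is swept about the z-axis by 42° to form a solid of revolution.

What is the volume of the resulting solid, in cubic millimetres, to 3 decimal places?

Volume = 3727.469 mm³

Profile (r,z), 5 vertices: (1.5,12) (12.5,1.5) (19.5,13.5) (19.5,40) (8.5,31)
edge 0: (1.5,12)→(12.5,1.5)  cross = 1.5·1.5 − 12.5·12 = -147.7500; (r_i+r_j)·cross = 14·-147.7500 = -2068.5000
edge 1: (12.5,1.5)→(19.5,13.5)  cross = 12.5·13.5 − 19.5·1.5 = 139.5000; (r_i+r_j)·cross = 32·139.5000 = 4464.0000
edge 2: (19.5,13.5)→(19.5,40)  cross = 19.5·40 − 19.5·13.5 = 516.7500; (r_i+r_j)·cross = 39·516.7500 = 20153.2500
edge 3: (19.5,40)→(8.5,31)  cross = 19.5·31 − 8.5·40 = 264.5000; (r_i+r_j)·cross = 28·264.5000 = 7406.0000
edge 4: (8.5,31)→(1.5,12)  cross = 8.5·12 − 1.5·31 = 55.5000; (r_i+r_j)·cross = 10·55.5000 = 555.0000
Σcross = 828.5000 → A = |Σcross|/2 = 414.2500 mm²
Σ(r_i+r_j)·cross = 30509.7500 → first moment M = |Σ|/6 = 5084.9583
R_c = M/A = 5084.9583/414.2500 = 12.2751 mm
θ = 42° = 0.733038 rad
V = θ·R_c·A = 0.733038·12.2751·414.2500 = 3727.469 mm³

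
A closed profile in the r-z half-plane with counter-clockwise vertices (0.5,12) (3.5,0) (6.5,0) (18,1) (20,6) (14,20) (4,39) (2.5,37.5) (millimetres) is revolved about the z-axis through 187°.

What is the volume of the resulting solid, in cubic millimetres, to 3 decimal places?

Profile (r,z), 8 vertices: (0.5,12) (3.5,0) (6.5,0) (18,1) (20,6) (14,20) (4,39) (2.5,37.5)
edge 0: (0.5,12)→(3.5,0)  cross = 0.5·0 − 3.5·12 = -42.0000; (r_i+r_j)·cross = 4·-42.0000 = -168.0000
edge 1: (3.5,0)→(6.5,0)  cross = 3.5·0 − 6.5·0 = 0.0000; (r_i+r_j)·cross = 10·0.0000 = 0.0000
edge 2: (6.5,0)→(18,1)  cross = 6.5·1 − 18·0 = 6.5000; (r_i+r_j)·cross = 24.5·6.5000 = 159.2500
edge 3: (18,1)→(20,6)  cross = 18·6 − 20·1 = 88.0000; (r_i+r_j)·cross = 38·88.0000 = 3344.0000
edge 4: (20,6)→(14,20)  cross = 20·20 − 14·6 = 316.0000; (r_i+r_j)·cross = 34·316.0000 = 10744.0000
edge 5: (14,20)→(4,39)  cross = 14·39 − 4·20 = 466.0000; (r_i+r_j)·cross = 18·466.0000 = 8388.0000
edge 6: (4,39)→(2.5,37.5)  cross = 4·37.5 − 2.5·39 = 52.5000; (r_i+r_j)·cross = 6.5·52.5000 = 341.2500
edge 7: (2.5,37.5)→(0.5,12)  cross = 2.5·12 − 0.5·37.5 = 11.2500; (r_i+r_j)·cross = 3·11.2500 = 33.7500
Σcross = 898.2500 → A = |Σcross|/2 = 449.1250 mm²
Σ(r_i+r_j)·cross = 22842.2500 → first moment M = |Σ|/6 = 3807.0417
R_c = M/A = 3807.0417/449.1250 = 8.4766 mm
θ = 187° = 3.263766 rad
V = θ·R_c·A = 3.263766·8.4766·449.1250 = 12425.292 mm³

Volume = 12425.292 mm³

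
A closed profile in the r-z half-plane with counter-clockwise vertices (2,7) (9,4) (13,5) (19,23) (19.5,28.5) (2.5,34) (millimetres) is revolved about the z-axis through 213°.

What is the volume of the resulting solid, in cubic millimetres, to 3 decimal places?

Profile (r,z), 6 vertices: (2,7) (9,4) (13,5) (19,23) (19.5,28.5) (2.5,34)
edge 0: (2,7)→(9,4)  cross = 2·4 − 9·7 = -55.0000; (r_i+r_j)·cross = 11·-55.0000 = -605.0000
edge 1: (9,4)→(13,5)  cross = 9·5 − 13·4 = -7.0000; (r_i+r_j)·cross = 22·-7.0000 = -154.0000
edge 2: (13,5)→(19,23)  cross = 13·23 − 19·5 = 204.0000; (r_i+r_j)·cross = 32·204.0000 = 6528.0000
edge 3: (19,23)→(19.5,28.5)  cross = 19·28.5 − 19.5·23 = 93.0000; (r_i+r_j)·cross = 38.5·93.0000 = 3580.5000
edge 4: (19.5,28.5)→(2.5,34)  cross = 19.5·34 − 2.5·28.5 = 591.7500; (r_i+r_j)·cross = 22·591.7500 = 13018.5000
edge 5: (2.5,34)→(2,7)  cross = 2.5·7 − 2·34 = -50.5000; (r_i+r_j)·cross = 4.5·-50.5000 = -227.2500
Σcross = 776.2500 → A = |Σcross|/2 = 388.1250 mm²
Σ(r_i+r_j)·cross = 22140.7500 → first moment M = |Σ|/6 = 3690.1250
R_c = M/A = 3690.1250/388.1250 = 9.5076 mm
θ = 213° = 3.717551 rad
V = θ·R_c·A = 3.717551·9.5076·388.1250 = 13718.229 mm³

Volume = 13718.229 mm³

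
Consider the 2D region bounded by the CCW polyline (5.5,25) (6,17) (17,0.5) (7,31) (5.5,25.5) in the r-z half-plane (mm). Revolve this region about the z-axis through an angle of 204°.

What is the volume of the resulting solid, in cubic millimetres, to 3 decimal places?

Profile (r,z), 5 vertices: (5.5,25) (6,17) (17,0.5) (7,31) (5.5,25.5)
edge 0: (5.5,25)→(6,17)  cross = 5.5·17 − 6·25 = -56.5000; (r_i+r_j)·cross = 11.5·-56.5000 = -649.7500
edge 1: (6,17)→(17,0.5)  cross = 6·0.5 − 17·17 = -286.0000; (r_i+r_j)·cross = 23·-286.0000 = -6578.0000
edge 2: (17,0.5)→(7,31)  cross = 17·31 − 7·0.5 = 523.5000; (r_i+r_j)·cross = 24·523.5000 = 12564.0000
edge 3: (7,31)→(5.5,25.5)  cross = 7·25.5 − 5.5·31 = 8.0000; (r_i+r_j)·cross = 12.5·8.0000 = 100.0000
edge 4: (5.5,25.5)→(5.5,25)  cross = 5.5·25 − 5.5·25.5 = -2.7500; (r_i+r_j)·cross = 11·-2.7500 = -30.2500
Σcross = 186.2500 → A = |Σcross|/2 = 93.1250 mm²
Σ(r_i+r_j)·cross = 5406.0000 → first moment M = |Σ|/6 = 901.0000
R_c = M/A = 901.0000/93.1250 = 9.6752 mm
θ = 204° = 3.560472 rad
V = θ·R_c·A = 3.560472·9.6752·93.1250 = 3207.985 mm³

Volume = 3207.985 mm³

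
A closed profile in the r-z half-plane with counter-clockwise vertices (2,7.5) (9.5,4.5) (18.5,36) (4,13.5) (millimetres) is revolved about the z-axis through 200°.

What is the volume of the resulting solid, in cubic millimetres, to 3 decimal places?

Volume = 5193.227 mm³

Profile (r,z), 4 vertices: (2,7.5) (9.5,4.5) (18.5,36) (4,13.5)
edge 0: (2,7.5)→(9.5,4.5)  cross = 2·4.5 − 9.5·7.5 = -62.2500; (r_i+r_j)·cross = 11.5·-62.2500 = -715.8750
edge 1: (9.5,4.5)→(18.5,36)  cross = 9.5·36 − 18.5·4.5 = 258.7500; (r_i+r_j)·cross = 28·258.7500 = 7245.0000
edge 2: (18.5,36)→(4,13.5)  cross = 18.5·13.5 − 4·36 = 105.7500; (r_i+r_j)·cross = 22.5·105.7500 = 2379.3750
edge 3: (4,13.5)→(2,7.5)  cross = 4·7.5 − 2·13.5 = 3.0000; (r_i+r_j)·cross = 6·3.0000 = 18.0000
Σcross = 305.2500 → A = |Σcross|/2 = 152.6250 mm²
Σ(r_i+r_j)·cross = 8926.5000 → first moment M = |Σ|/6 = 1487.7500
R_c = M/A = 1487.7500/152.6250 = 9.7477 mm
θ = 200° = 3.490659 rad
V = θ·R_c·A = 3.490659·9.7477·152.6250 = 5193.227 mm³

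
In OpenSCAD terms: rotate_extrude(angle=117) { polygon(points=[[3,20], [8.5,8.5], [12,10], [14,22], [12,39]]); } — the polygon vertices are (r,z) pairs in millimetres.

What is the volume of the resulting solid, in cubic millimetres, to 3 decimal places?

Profile (r,z), 5 vertices: (3,20) (8.5,8.5) (12,10) (14,22) (12,39)
edge 0: (3,20)→(8.5,8.5)  cross = 3·8.5 − 8.5·20 = -144.5000; (r_i+r_j)·cross = 11.5·-144.5000 = -1661.7500
edge 1: (8.5,8.5)→(12,10)  cross = 8.5·10 − 12·8.5 = -17.0000; (r_i+r_j)·cross = 20.5·-17.0000 = -348.5000
edge 2: (12,10)→(14,22)  cross = 12·22 − 14·10 = 124.0000; (r_i+r_j)·cross = 26·124.0000 = 3224.0000
edge 3: (14,22)→(12,39)  cross = 14·39 − 12·22 = 282.0000; (r_i+r_j)·cross = 26·282.0000 = 7332.0000
edge 4: (12,39)→(3,20)  cross = 12·20 − 3·39 = 123.0000; (r_i+r_j)·cross = 15·123.0000 = 1845.0000
Σcross = 367.5000 → A = |Σcross|/2 = 183.7500 mm²
Σ(r_i+r_j)·cross = 10390.7500 → first moment M = |Σ|/6 = 1731.7917
R_c = M/A = 1731.7917/183.7500 = 9.4247 mm
θ = 117° = 2.042035 rad
V = θ·R_c·A = 2.042035·9.4247·183.7500 = 3536.380 mm³

Volume = 3536.380 mm³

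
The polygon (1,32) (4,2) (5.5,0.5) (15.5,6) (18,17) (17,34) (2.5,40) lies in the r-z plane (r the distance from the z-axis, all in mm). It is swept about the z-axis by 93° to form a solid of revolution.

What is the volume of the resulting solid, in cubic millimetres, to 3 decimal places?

Profile (r,z), 7 vertices: (1,32) (4,2) (5.5,0.5) (15.5,6) (18,17) (17,34) (2.5,40)
edge 0: (1,32)→(4,2)  cross = 1·2 − 4·32 = -126.0000; (r_i+r_j)·cross = 5·-126.0000 = -630.0000
edge 1: (4,2)→(5.5,0.5)  cross = 4·0.5 − 5.5·2 = -9.0000; (r_i+r_j)·cross = 9.5·-9.0000 = -85.5000
edge 2: (5.5,0.5)→(15.5,6)  cross = 5.5·6 − 15.5·0.5 = 25.2500; (r_i+r_j)·cross = 21·25.2500 = 530.2500
edge 3: (15.5,6)→(18,17)  cross = 15.5·17 − 18·6 = 155.5000; (r_i+r_j)·cross = 33.5·155.5000 = 5209.2500
edge 4: (18,17)→(17,34)  cross = 18·34 − 17·17 = 323.0000; (r_i+r_j)·cross = 35·323.0000 = 11305.0000
edge 5: (17,34)→(2.5,40)  cross = 17·40 − 2.5·34 = 595.0000; (r_i+r_j)·cross = 19.5·595.0000 = 11602.5000
edge 6: (2.5,40)→(1,32)  cross = 2.5·32 − 1·40 = 40.0000; (r_i+r_j)·cross = 3.5·40.0000 = 140.0000
Σcross = 1003.7500 → A = |Σcross|/2 = 501.8750 mm²
Σ(r_i+r_j)·cross = 28071.5000 → first moment M = |Σ|/6 = 4678.5833
R_c = M/A = 4678.5833/501.8750 = 9.3222 mm
θ = 93° = 1.623156 rad
V = θ·R_c·A = 1.623156·9.3222·501.8750 = 7594.072 mm³

Volume = 7594.072 mm³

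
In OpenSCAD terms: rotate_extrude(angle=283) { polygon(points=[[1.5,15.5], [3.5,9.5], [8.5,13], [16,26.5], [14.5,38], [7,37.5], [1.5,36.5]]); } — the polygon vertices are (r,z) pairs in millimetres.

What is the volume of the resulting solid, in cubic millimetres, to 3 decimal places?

Volume = 11685.312 mm³

Profile (r,z), 7 vertices: (1.5,15.5) (3.5,9.5) (8.5,13) (16,26.5) (14.5,38) (7,37.5) (1.5,36.5)
edge 0: (1.5,15.5)→(3.5,9.5)  cross = 1.5·9.5 − 3.5·15.5 = -40.0000; (r_i+r_j)·cross = 5·-40.0000 = -200.0000
edge 1: (3.5,9.5)→(8.5,13)  cross = 3.5·13 − 8.5·9.5 = -35.2500; (r_i+r_j)·cross = 12·-35.2500 = -423.0000
edge 2: (8.5,13)→(16,26.5)  cross = 8.5·26.5 − 16·13 = 17.2500; (r_i+r_j)·cross = 24.5·17.2500 = 422.6250
edge 3: (16,26.5)→(14.5,38)  cross = 16·38 − 14.5·26.5 = 223.7500; (r_i+r_j)·cross = 30.5·223.7500 = 6824.3750
edge 4: (14.5,38)→(7,37.5)  cross = 14.5·37.5 − 7·38 = 277.7500; (r_i+r_j)·cross = 21.5·277.7500 = 5971.6250
edge 5: (7,37.5)→(1.5,36.5)  cross = 7·36.5 − 1.5·37.5 = 199.2500; (r_i+r_j)·cross = 8.5·199.2500 = 1693.6250
edge 6: (1.5,36.5)→(1.5,15.5)  cross = 1.5·15.5 − 1.5·36.5 = -31.5000; (r_i+r_j)·cross = 3·-31.5000 = -94.5000
Σcross = 611.2500 → A = |Σcross|/2 = 305.6250 mm²
Σ(r_i+r_j)·cross = 14194.7500 → first moment M = |Σ|/6 = 2365.7917
R_c = M/A = 2365.7917/305.6250 = 7.7408 mm
θ = 283° = 4.939282 rad
V = θ·R_c·A = 4.939282·7.7408·305.6250 = 11685.312 mm³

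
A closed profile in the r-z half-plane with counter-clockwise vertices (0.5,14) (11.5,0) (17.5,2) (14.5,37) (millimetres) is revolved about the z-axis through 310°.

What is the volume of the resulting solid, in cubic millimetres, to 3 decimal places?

Profile (r,z), 4 vertices: (0.5,14) (11.5,0) (17.5,2) (14.5,37)
edge 0: (0.5,14)→(11.5,0)  cross = 0.5·0 − 11.5·14 = -161.0000; (r_i+r_j)·cross = 12·-161.0000 = -1932.0000
edge 1: (11.5,0)→(17.5,2)  cross = 11.5·2 − 17.5·0 = 23.0000; (r_i+r_j)·cross = 29·23.0000 = 667.0000
edge 2: (17.5,2)→(14.5,37)  cross = 17.5·37 − 14.5·2 = 618.5000; (r_i+r_j)·cross = 32·618.5000 = 19792.0000
edge 3: (14.5,37)→(0.5,14)  cross = 14.5·14 − 0.5·37 = 184.5000; (r_i+r_j)·cross = 15·184.5000 = 2767.5000
Σcross = 665.0000 → A = |Σcross|/2 = 332.5000 mm²
Σ(r_i+r_j)·cross = 21294.5000 → first moment M = |Σ|/6 = 3549.0833
R_c = M/A = 3549.0833/332.5000 = 10.6739 mm
θ = 310° = 5.410521 rad
V = θ·R_c·A = 5.410521·10.6739·332.5000 = 19202.389 mm³

Volume = 19202.389 mm³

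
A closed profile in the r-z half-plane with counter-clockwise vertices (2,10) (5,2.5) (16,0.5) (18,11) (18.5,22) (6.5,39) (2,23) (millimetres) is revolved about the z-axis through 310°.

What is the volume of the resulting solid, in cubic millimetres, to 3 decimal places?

Volume = 23957.786 mm³

Profile (r,z), 7 vertices: (2,10) (5,2.5) (16,0.5) (18,11) (18.5,22) (6.5,39) (2,23)
edge 0: (2,10)→(5,2.5)  cross = 2·2.5 − 5·10 = -45.0000; (r_i+r_j)·cross = 7·-45.0000 = -315.0000
edge 1: (5,2.5)→(16,0.5)  cross = 5·0.5 − 16·2.5 = -37.5000; (r_i+r_j)·cross = 21·-37.5000 = -787.5000
edge 2: (16,0.5)→(18,11)  cross = 16·11 − 18·0.5 = 167.0000; (r_i+r_j)·cross = 34·167.0000 = 5678.0000
edge 3: (18,11)→(18.5,22)  cross = 18·22 − 18.5·11 = 192.5000; (r_i+r_j)·cross = 36.5·192.5000 = 7026.2500
edge 4: (18.5,22)→(6.5,39)  cross = 18.5·39 − 6.5·22 = 578.5000; (r_i+r_j)·cross = 25·578.5000 = 14462.5000
edge 5: (6.5,39)→(2,23)  cross = 6.5·23 − 2·39 = 71.5000; (r_i+r_j)·cross = 8.5·71.5000 = 607.7500
edge 6: (2,23)→(2,10)  cross = 2·10 − 2·23 = -26.0000; (r_i+r_j)·cross = 4·-26.0000 = -104.0000
Σcross = 901.0000 → A = |Σcross|/2 = 450.5000 mm²
Σ(r_i+r_j)·cross = 26568.0000 → first moment M = |Σ|/6 = 4428.0000
R_c = M/A = 4428.0000/450.5000 = 9.8291 mm
θ = 310° = 5.410521 rad
V = θ·R_c·A = 5.410521·9.8291·450.5000 = 23957.786 mm³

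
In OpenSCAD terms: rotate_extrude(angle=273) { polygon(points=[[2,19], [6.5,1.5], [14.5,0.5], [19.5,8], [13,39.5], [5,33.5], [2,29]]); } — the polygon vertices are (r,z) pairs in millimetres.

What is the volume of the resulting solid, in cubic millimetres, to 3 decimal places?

Volume = 22714.253 mm³

Profile (r,z), 7 vertices: (2,19) (6.5,1.5) (14.5,0.5) (19.5,8) (13,39.5) (5,33.5) (2,29)
edge 0: (2,19)→(6.5,1.5)  cross = 2·1.5 − 6.5·19 = -120.5000; (r_i+r_j)·cross = 8.5·-120.5000 = -1024.2500
edge 1: (6.5,1.5)→(14.5,0.5)  cross = 6.5·0.5 − 14.5·1.5 = -18.5000; (r_i+r_j)·cross = 21·-18.5000 = -388.5000
edge 2: (14.5,0.5)→(19.5,8)  cross = 14.5·8 − 19.5·0.5 = 106.2500; (r_i+r_j)·cross = 34·106.2500 = 3612.5000
edge 3: (19.5,8)→(13,39.5)  cross = 19.5·39.5 − 13·8 = 666.2500; (r_i+r_j)·cross = 32.5·666.2500 = 21653.1250
edge 4: (13,39.5)→(5,33.5)  cross = 13·33.5 − 5·39.5 = 238.0000; (r_i+r_j)·cross = 18·238.0000 = 4284.0000
edge 5: (5,33.5)→(2,29)  cross = 5·29 − 2·33.5 = 78.0000; (r_i+r_j)·cross = 7·78.0000 = 546.0000
edge 6: (2,29)→(2,19)  cross = 2·19 − 2·29 = -20.0000; (r_i+r_j)·cross = 4·-20.0000 = -80.0000
Σcross = 929.5000 → A = |Σcross|/2 = 464.7500 mm²
Σ(r_i+r_j)·cross = 28602.8750 → first moment M = |Σ|/6 = 4767.1458
R_c = M/A = 4767.1458/464.7500 = 10.2574 mm
θ = 273° = 4.764749 rad
V = θ·R_c·A = 4.764749·10.2574·464.7500 = 22714.253 mm³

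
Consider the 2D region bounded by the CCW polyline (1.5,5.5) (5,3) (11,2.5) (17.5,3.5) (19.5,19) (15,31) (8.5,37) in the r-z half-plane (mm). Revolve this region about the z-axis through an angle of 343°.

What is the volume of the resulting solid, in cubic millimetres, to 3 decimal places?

Volume = 26874.927 mm³

Profile (r,z), 7 vertices: (1.5,5.5) (5,3) (11,2.5) (17.5,3.5) (19.5,19) (15,31) (8.5,37)
edge 0: (1.5,5.5)→(5,3)  cross = 1.5·3 − 5·5.5 = -23.0000; (r_i+r_j)·cross = 6.5·-23.0000 = -149.5000
edge 1: (5,3)→(11,2.5)  cross = 5·2.5 − 11·3 = -20.5000; (r_i+r_j)·cross = 16·-20.5000 = -328.0000
edge 2: (11,2.5)→(17.5,3.5)  cross = 11·3.5 − 17.5·2.5 = -5.2500; (r_i+r_j)·cross = 28.5·-5.2500 = -149.6250
edge 3: (17.5,3.5)→(19.5,19)  cross = 17.5·19 − 19.5·3.5 = 264.2500; (r_i+r_j)·cross = 37·264.2500 = 9777.2500
edge 4: (19.5,19)→(15,31)  cross = 19.5·31 − 15·19 = 319.5000; (r_i+r_j)·cross = 34.5·319.5000 = 11022.7500
edge 5: (15,31)→(8.5,37)  cross = 15·37 − 8.5·31 = 291.5000; (r_i+r_j)·cross = 23.5·291.5000 = 6850.2500
edge 6: (8.5,37)→(1.5,5.5)  cross = 8.5·5.5 − 1.5·37 = -8.7500; (r_i+r_j)·cross = 10·-8.7500 = -87.5000
Σcross = 817.7500 → A = |Σcross|/2 = 408.8750 mm²
Σ(r_i+r_j)·cross = 26935.6250 → first moment M = |Σ|/6 = 4489.2708
R_c = M/A = 4489.2708/408.8750 = 10.9796 mm
θ = 343° = 5.986479 rad
V = θ·R_c·A = 5.986479·10.9796·408.8750 = 26874.927 mm³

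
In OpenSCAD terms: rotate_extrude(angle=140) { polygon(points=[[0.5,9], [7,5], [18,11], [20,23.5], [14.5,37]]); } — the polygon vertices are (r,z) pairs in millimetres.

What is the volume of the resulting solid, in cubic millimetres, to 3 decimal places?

Profile (r,z), 5 vertices: (0.5,9) (7,5) (18,11) (20,23.5) (14.5,37)
edge 0: (0.5,9)→(7,5)  cross = 0.5·5 − 7·9 = -60.5000; (r_i+r_j)·cross = 7.5·-60.5000 = -453.7500
edge 1: (7,5)→(18,11)  cross = 7·11 − 18·5 = -13.0000; (r_i+r_j)·cross = 25·-13.0000 = -325.0000
edge 2: (18,11)→(20,23.5)  cross = 18·23.5 − 20·11 = 203.0000; (r_i+r_j)·cross = 38·203.0000 = 7714.0000
edge 3: (20,23.5)→(14.5,37)  cross = 20·37 − 14.5·23.5 = 399.2500; (r_i+r_j)·cross = 34.5·399.2500 = 13774.1250
edge 4: (14.5,37)→(0.5,9)  cross = 14.5·9 − 0.5·37 = 112.0000; (r_i+r_j)·cross = 15·112.0000 = 1680.0000
Σcross = 640.7500 → A = |Σcross|/2 = 320.3750 mm²
Σ(r_i+r_j)·cross = 22389.3750 → first moment M = |Σ|/6 = 3731.5625
R_c = M/A = 3731.5625/320.3750 = 11.6475 mm
θ = 140° = 2.443461 rad
V = θ·R_c·A = 2.443461·11.6475·320.3750 = 9117.927 mm³

Volume = 9117.927 mm³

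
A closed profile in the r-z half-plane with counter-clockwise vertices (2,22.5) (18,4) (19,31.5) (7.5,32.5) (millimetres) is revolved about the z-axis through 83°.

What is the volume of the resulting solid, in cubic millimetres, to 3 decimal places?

Profile (r,z), 4 vertices: (2,22.5) (18,4) (19,31.5) (7.5,32.5)
edge 0: (2,22.5)→(18,4)  cross = 2·4 − 18·22.5 = -397.0000; (r_i+r_j)·cross = 20·-397.0000 = -7940.0000
edge 1: (18,4)→(19,31.5)  cross = 18·31.5 − 19·4 = 491.0000; (r_i+r_j)·cross = 37·491.0000 = 18167.0000
edge 2: (19,31.5)→(7.5,32.5)  cross = 19·32.5 − 7.5·31.5 = 381.2500; (r_i+r_j)·cross = 26.5·381.2500 = 10103.1250
edge 3: (7.5,32.5)→(2,22.5)  cross = 7.5·22.5 − 2·32.5 = 103.7500; (r_i+r_j)·cross = 9.5·103.7500 = 985.6250
Σcross = 579.0000 → A = |Σcross|/2 = 289.5000 mm²
Σ(r_i+r_j)·cross = 21315.7500 → first moment M = |Σ|/6 = 3552.6250
R_c = M/A = 3552.6250/289.5000 = 12.2716 mm
θ = 83° = 1.448623 rad
V = θ·R_c·A = 1.448623·12.2716·289.5000 = 5146.415 mm³

Volume = 5146.415 mm³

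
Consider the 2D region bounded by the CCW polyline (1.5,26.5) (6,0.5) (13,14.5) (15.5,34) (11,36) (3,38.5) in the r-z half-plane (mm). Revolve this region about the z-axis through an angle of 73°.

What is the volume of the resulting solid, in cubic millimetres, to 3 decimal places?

Volume = 3381.675 mm³

Profile (r,z), 6 vertices: (1.5,26.5) (6,0.5) (13,14.5) (15.5,34) (11,36) (3,38.5)
edge 0: (1.5,26.5)→(6,0.5)  cross = 1.5·0.5 − 6·26.5 = -158.2500; (r_i+r_j)·cross = 7.5·-158.2500 = -1186.8750
edge 1: (6,0.5)→(13,14.5)  cross = 6·14.5 − 13·0.5 = 80.5000; (r_i+r_j)·cross = 19·80.5000 = 1529.5000
edge 2: (13,14.5)→(15.5,34)  cross = 13·34 − 15.5·14.5 = 217.2500; (r_i+r_j)·cross = 28.5·217.2500 = 6191.6250
edge 3: (15.5,34)→(11,36)  cross = 15.5·36 − 11·34 = 184.0000; (r_i+r_j)·cross = 26.5·184.0000 = 4876.0000
edge 4: (11,36)→(3,38.5)  cross = 11·38.5 − 3·36 = 315.5000; (r_i+r_j)·cross = 14·315.5000 = 4417.0000
edge 5: (3,38.5)→(1.5,26.5)  cross = 3·26.5 − 1.5·38.5 = 21.7500; (r_i+r_j)·cross = 4.5·21.7500 = 97.8750
Σcross = 660.7500 → A = |Σcross|/2 = 330.3750 mm²
Σ(r_i+r_j)·cross = 15925.1250 → first moment M = |Σ|/6 = 2654.1875
R_c = M/A = 2654.1875/330.3750 = 8.0339 mm
θ = 73° = 1.274090 rad
V = θ·R_c·A = 1.274090·8.0339·330.3750 = 3381.675 mm³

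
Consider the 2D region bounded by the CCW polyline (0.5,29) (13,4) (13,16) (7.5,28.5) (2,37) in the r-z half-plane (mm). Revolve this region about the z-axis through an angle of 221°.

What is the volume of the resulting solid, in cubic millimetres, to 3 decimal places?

Profile (r,z), 5 vertices: (0.5,29) (13,4) (13,16) (7.5,28.5) (2,37)
edge 0: (0.5,29)→(13,4)  cross = 0.5·4 − 13·29 = -375.0000; (r_i+r_j)·cross = 13.5·-375.0000 = -5062.5000
edge 1: (13,4)→(13,16)  cross = 13·16 − 13·4 = 156.0000; (r_i+r_j)·cross = 26·156.0000 = 4056.0000
edge 2: (13,16)→(7.5,28.5)  cross = 13·28.5 − 7.5·16 = 250.5000; (r_i+r_j)·cross = 20.5·250.5000 = 5135.2500
edge 3: (7.5,28.5)→(2,37)  cross = 7.5·37 − 2·28.5 = 220.5000; (r_i+r_j)·cross = 9.5·220.5000 = 2094.7500
edge 4: (2,37)→(0.5,29)  cross = 2·29 − 0.5·37 = 39.5000; (r_i+r_j)·cross = 2.5·39.5000 = 98.7500
Σcross = 291.5000 → A = |Σcross|/2 = 145.7500 mm²
Σ(r_i+r_j)·cross = 6322.2500 → first moment M = |Σ|/6 = 1053.7083
R_c = M/A = 1053.7083/145.7500 = 7.2296 mm
θ = 221° = 3.857178 rad
V = θ·R_c·A = 3.857178·7.2296·145.7500 = 4064.340 mm³

Volume = 4064.340 mm³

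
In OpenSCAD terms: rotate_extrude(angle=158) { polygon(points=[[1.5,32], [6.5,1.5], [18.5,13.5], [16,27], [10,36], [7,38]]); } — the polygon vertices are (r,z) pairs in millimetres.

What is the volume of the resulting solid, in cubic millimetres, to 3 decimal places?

Profile (r,z), 6 vertices: (1.5,32) (6.5,1.5) (18.5,13.5) (16,27) (10,36) (7,38)
edge 0: (1.5,32)→(6.5,1.5)  cross = 1.5·1.5 − 6.5·32 = -205.7500; (r_i+r_j)·cross = 8·-205.7500 = -1646.0000
edge 1: (6.5,1.5)→(18.5,13.5)  cross = 6.5·13.5 − 18.5·1.5 = 60.0000; (r_i+r_j)·cross = 25·60.0000 = 1500.0000
edge 2: (18.5,13.5)→(16,27)  cross = 18.5·27 − 16·13.5 = 283.5000; (r_i+r_j)·cross = 34.5·283.5000 = 9780.7500
edge 3: (16,27)→(10,36)  cross = 16·36 − 10·27 = 306.0000; (r_i+r_j)·cross = 26·306.0000 = 7956.0000
edge 4: (10,36)→(7,38)  cross = 10·38 − 7·36 = 128.0000; (r_i+r_j)·cross = 17·128.0000 = 2176.0000
edge 5: (7,38)→(1.5,32)  cross = 7·32 − 1.5·38 = 167.0000; (r_i+r_j)·cross = 8.5·167.0000 = 1419.5000
Σcross = 738.7500 → A = |Σcross|/2 = 369.3750 mm²
Σ(r_i+r_j)·cross = 21186.2500 → first moment M = |Σ|/6 = 3531.0417
R_c = M/A = 3531.0417/369.3750 = 9.5595 mm
θ = 158° = 2.757620 rad
V = θ·R_c·A = 2.757620·9.5595·369.3750 = 9737.272 mm³

Volume = 9737.272 mm³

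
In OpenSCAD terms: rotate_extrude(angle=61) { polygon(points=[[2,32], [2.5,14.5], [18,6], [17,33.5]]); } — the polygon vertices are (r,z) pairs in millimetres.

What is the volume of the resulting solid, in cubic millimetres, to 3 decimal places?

Volume = 3784.035 mm³

Profile (r,z), 4 vertices: (2,32) (2.5,14.5) (18,6) (17,33.5)
edge 0: (2,32)→(2.5,14.5)  cross = 2·14.5 − 2.5·32 = -51.0000; (r_i+r_j)·cross = 4.5·-51.0000 = -229.5000
edge 1: (2.5,14.5)→(18,6)  cross = 2.5·6 − 18·14.5 = -246.0000; (r_i+r_j)·cross = 20.5·-246.0000 = -5043.0000
edge 2: (18,6)→(17,33.5)  cross = 18·33.5 − 17·6 = 501.0000; (r_i+r_j)·cross = 35·501.0000 = 17535.0000
edge 3: (17,33.5)→(2,32)  cross = 17·32 − 2·33.5 = 477.0000; (r_i+r_j)·cross = 19·477.0000 = 9063.0000
Σcross = 681.0000 → A = |Σcross|/2 = 340.5000 mm²
Σ(r_i+r_j)·cross = 21325.5000 → first moment M = |Σ|/6 = 3554.2500
R_c = M/A = 3554.2500/340.5000 = 10.4383 mm
θ = 61° = 1.064651 rad
V = θ·R_c·A = 1.064651·10.4383·340.5000 = 3784.035 mm³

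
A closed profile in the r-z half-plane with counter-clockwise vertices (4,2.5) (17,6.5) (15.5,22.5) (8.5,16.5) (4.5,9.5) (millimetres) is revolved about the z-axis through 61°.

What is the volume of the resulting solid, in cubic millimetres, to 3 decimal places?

Volume = 1812.657 mm³

Profile (r,z), 5 vertices: (4,2.5) (17,6.5) (15.5,22.5) (8.5,16.5) (4.5,9.5)
edge 0: (4,2.5)→(17,6.5)  cross = 4·6.5 − 17·2.5 = -16.5000; (r_i+r_j)·cross = 21·-16.5000 = -346.5000
edge 1: (17,6.5)→(15.5,22.5)  cross = 17·22.5 − 15.5·6.5 = 281.7500; (r_i+r_j)·cross = 32.5·281.7500 = 9156.8750
edge 2: (15.5,22.5)→(8.5,16.5)  cross = 15.5·16.5 − 8.5·22.5 = 64.5000; (r_i+r_j)·cross = 24·64.5000 = 1548.0000
edge 3: (8.5,16.5)→(4.5,9.5)  cross = 8.5·9.5 − 4.5·16.5 = 6.5000; (r_i+r_j)·cross = 13·6.5000 = 84.5000
edge 4: (4.5,9.5)→(4,2.5)  cross = 4.5·2.5 − 4·9.5 = -26.7500; (r_i+r_j)·cross = 8.5·-26.7500 = -227.3750
Σcross = 309.5000 → A = |Σcross|/2 = 154.7500 mm²
Σ(r_i+r_j)·cross = 10215.5000 → first moment M = |Σ|/6 = 1702.5833
R_c = M/A = 1702.5833/154.7500 = 11.0022 mm
θ = 61° = 1.064651 rad
V = θ·R_c·A = 1.064651·11.0022·154.7500 = 1812.657 mm³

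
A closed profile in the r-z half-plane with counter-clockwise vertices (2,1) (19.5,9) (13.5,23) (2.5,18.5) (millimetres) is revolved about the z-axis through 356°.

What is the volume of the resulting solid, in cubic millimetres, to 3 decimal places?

Profile (r,z), 4 vertices: (2,1) (19.5,9) (13.5,23) (2.5,18.5)
edge 0: (2,1)→(19.5,9)  cross = 2·9 − 19.5·1 = -1.5000; (r_i+r_j)·cross = 21.5·-1.5000 = -32.2500
edge 1: (19.5,9)→(13.5,23)  cross = 19.5·23 − 13.5·9 = 327.0000; (r_i+r_j)·cross = 33·327.0000 = 10791.0000
edge 2: (13.5,23)→(2.5,18.5)  cross = 13.5·18.5 − 2.5·23 = 192.2500; (r_i+r_j)·cross = 16·192.2500 = 3076.0000
edge 3: (2.5,18.5)→(2,1)  cross = 2.5·1 − 2·18.5 = -34.5000; (r_i+r_j)·cross = 4.5·-34.5000 = -155.2500
Σcross = 483.2500 → A = |Σcross|/2 = 241.6250 mm²
Σ(r_i+r_j)·cross = 13679.5000 → first moment M = |Σ|/6 = 2279.9167
R_c = M/A = 2279.9167/241.6250 = 9.4358 mm
θ = 356° = 6.213372 rad
V = θ·R_c·A = 6.213372·9.4358·241.6250 = 14165.971 mm³

Volume = 14165.971 mm³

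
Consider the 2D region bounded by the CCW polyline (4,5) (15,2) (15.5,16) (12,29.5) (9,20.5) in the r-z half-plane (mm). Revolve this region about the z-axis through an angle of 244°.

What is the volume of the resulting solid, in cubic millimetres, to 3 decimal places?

Volume = 8166.138 mm³

Profile (r,z), 5 vertices: (4,5) (15,2) (15.5,16) (12,29.5) (9,20.5)
edge 0: (4,5)→(15,2)  cross = 4·2 − 15·5 = -67.0000; (r_i+r_j)·cross = 19·-67.0000 = -1273.0000
edge 1: (15,2)→(15.5,16)  cross = 15·16 − 15.5·2 = 209.0000; (r_i+r_j)·cross = 30.5·209.0000 = 6374.5000
edge 2: (15.5,16)→(12,29.5)  cross = 15.5·29.5 − 12·16 = 265.2500; (r_i+r_j)·cross = 27.5·265.2500 = 7294.3750
edge 3: (12,29.5)→(9,20.5)  cross = 12·20.5 − 9·29.5 = -19.5000; (r_i+r_j)·cross = 21·-19.5000 = -409.5000
edge 4: (9,20.5)→(4,5)  cross = 9·5 − 4·20.5 = -37.0000; (r_i+r_j)·cross = 13·-37.0000 = -481.0000
Σcross = 350.7500 → A = |Σcross|/2 = 175.3750 mm²
Σ(r_i+r_j)·cross = 11505.3750 → first moment M = |Σ|/6 = 1917.5625
R_c = M/A = 1917.5625/175.3750 = 10.9341 mm
θ = 244° = 4.258603 rad
V = θ·R_c·A = 4.258603·10.9341·175.3750 = 8166.138 mm³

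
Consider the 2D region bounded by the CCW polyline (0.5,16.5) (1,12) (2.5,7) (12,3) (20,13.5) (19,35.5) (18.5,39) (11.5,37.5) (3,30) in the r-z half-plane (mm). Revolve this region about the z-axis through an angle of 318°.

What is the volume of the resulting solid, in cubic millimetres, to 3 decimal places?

Profile (r,z), 9 vertices: (0.5,16.5) (1,12) (2.5,7) (12,3) (20,13.5) (19,35.5) (18.5,39) (11.5,37.5) (3,30)
edge 0: (0.5,16.5)→(1,12)  cross = 0.5·12 − 1·16.5 = -10.5000; (r_i+r_j)·cross = 1.5·-10.5000 = -15.7500
edge 1: (1,12)→(2.5,7)  cross = 1·7 − 2.5·12 = -23.0000; (r_i+r_j)·cross = 3.5·-23.0000 = -80.5000
edge 2: (2.5,7)→(12,3)  cross = 2.5·3 − 12·7 = -76.5000; (r_i+r_j)·cross = 14.5·-76.5000 = -1109.2500
edge 3: (12,3)→(20,13.5)  cross = 12·13.5 − 20·3 = 102.0000; (r_i+r_j)·cross = 32·102.0000 = 3264.0000
edge 4: (20,13.5)→(19,35.5)  cross = 20·35.5 − 19·13.5 = 453.5000; (r_i+r_j)·cross = 39·453.5000 = 17686.5000
edge 5: (19,35.5)→(18.5,39)  cross = 19·39 − 18.5·35.5 = 84.2500; (r_i+r_j)·cross = 37.5·84.2500 = 3159.3750
edge 6: (18.5,39)→(11.5,37.5)  cross = 18.5·37.5 − 11.5·39 = 245.2500; (r_i+r_j)·cross = 30·245.2500 = 7357.5000
edge 7: (11.5,37.5)→(3,30)  cross = 11.5·30 − 3·37.5 = 232.5000; (r_i+r_j)·cross = 14.5·232.5000 = 3371.2500
edge 8: (3,30)→(0.5,16.5)  cross = 3·16.5 − 0.5·30 = 34.5000; (r_i+r_j)·cross = 3.5·34.5000 = 120.7500
Σcross = 1042.0000 → A = |Σcross|/2 = 521.0000 mm²
Σ(r_i+r_j)·cross = 33753.8750 → first moment M = |Σ|/6 = 5625.6458
R_c = M/A = 5625.6458/521.0000 = 10.7978 mm
θ = 318° = 5.550147 rad
V = θ·R_c·A = 5.550147·10.7978·521.0000 = 31223.161 mm³

Volume = 31223.161 mm³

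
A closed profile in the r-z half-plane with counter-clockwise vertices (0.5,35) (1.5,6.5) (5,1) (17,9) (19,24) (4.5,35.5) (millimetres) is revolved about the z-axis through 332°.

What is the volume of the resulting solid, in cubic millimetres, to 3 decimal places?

Volume = 22076.536 mm³

Profile (r,z), 6 vertices: (0.5,35) (1.5,6.5) (5,1) (17,9) (19,24) (4.5,35.5)
edge 0: (0.5,35)→(1.5,6.5)  cross = 0.5·6.5 − 1.5·35 = -49.2500; (r_i+r_j)·cross = 2·-49.2500 = -98.5000
edge 1: (1.5,6.5)→(5,1)  cross = 1.5·1 − 5·6.5 = -31.0000; (r_i+r_j)·cross = 6.5·-31.0000 = -201.5000
edge 2: (5,1)→(17,9)  cross = 5·9 − 17·1 = 28.0000; (r_i+r_j)·cross = 22·28.0000 = 616.0000
edge 3: (17,9)→(19,24)  cross = 17·24 − 19·9 = 237.0000; (r_i+r_j)·cross = 36·237.0000 = 8532.0000
edge 4: (19,24)→(4.5,35.5)  cross = 19·35.5 − 4.5·24 = 566.5000; (r_i+r_j)·cross = 23.5·566.5000 = 13312.7500
edge 5: (4.5,35.5)→(0.5,35)  cross = 4.5·35 − 0.5·35.5 = 139.7500; (r_i+r_j)·cross = 5·139.7500 = 698.7500
Σcross = 891.0000 → A = |Σcross|/2 = 445.5000 mm²
Σ(r_i+r_j)·cross = 22859.5000 → first moment M = |Σ|/6 = 3809.9167
R_c = M/A = 3809.9167/445.5000 = 8.5520 mm
θ = 332° = 5.794493 rad
V = θ·R_c·A = 5.794493·8.5520·445.5000 = 22076.536 mm³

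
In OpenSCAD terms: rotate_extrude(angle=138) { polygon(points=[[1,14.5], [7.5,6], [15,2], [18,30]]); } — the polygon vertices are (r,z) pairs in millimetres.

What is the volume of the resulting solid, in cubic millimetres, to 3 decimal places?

Profile (r,z), 4 vertices: (1,14.5) (7.5,6) (15,2) (18,30)
edge 0: (1,14.5)→(7.5,6)  cross = 1·6 − 7.5·14.5 = -102.7500; (r_i+r_j)·cross = 8.5·-102.7500 = -873.3750
edge 1: (7.5,6)→(15,2)  cross = 7.5·2 − 15·6 = -75.0000; (r_i+r_j)·cross = 22.5·-75.0000 = -1687.5000
edge 2: (15,2)→(18,30)  cross = 15·30 − 18·2 = 414.0000; (r_i+r_j)·cross = 33·414.0000 = 13662.0000
edge 3: (18,30)→(1,14.5)  cross = 18·14.5 − 1·30 = 231.0000; (r_i+r_j)·cross = 19·231.0000 = 4389.0000
Σcross = 467.2500 → A = |Σcross|/2 = 233.6250 mm²
Σ(r_i+r_j)·cross = 15490.1250 → first moment M = |Σ|/6 = 2581.6875
R_c = M/A = 2581.6875/233.6250 = 11.0506 mm
θ = 138° = 2.408554 rad
V = θ·R_c·A = 2.408554·11.0506·233.6250 = 6218.135 mm³

Volume = 6218.135 mm³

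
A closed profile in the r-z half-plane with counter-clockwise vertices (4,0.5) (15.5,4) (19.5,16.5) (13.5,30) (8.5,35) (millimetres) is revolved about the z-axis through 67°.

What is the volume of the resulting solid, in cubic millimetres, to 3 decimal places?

Volume = 4175.530 mm³

Profile (r,z), 5 vertices: (4,0.5) (15.5,4) (19.5,16.5) (13.5,30) (8.5,35)
edge 0: (4,0.5)→(15.5,4)  cross = 4·4 − 15.5·0.5 = 8.2500; (r_i+r_j)·cross = 19.5·8.2500 = 160.8750
edge 1: (15.5,4)→(19.5,16.5)  cross = 15.5·16.5 − 19.5·4 = 177.7500; (r_i+r_j)·cross = 35·177.7500 = 6221.2500
edge 2: (19.5,16.5)→(13.5,30)  cross = 19.5·30 − 13.5·16.5 = 362.2500; (r_i+r_j)·cross = 33·362.2500 = 11954.2500
edge 3: (13.5,30)→(8.5,35)  cross = 13.5·35 − 8.5·30 = 217.5000; (r_i+r_j)·cross = 22·217.5000 = 4785.0000
edge 4: (8.5,35)→(4,0.5)  cross = 8.5·0.5 − 4·35 = -135.7500; (r_i+r_j)·cross = 12.5·-135.7500 = -1696.8750
Σcross = 630.0000 → A = |Σcross|/2 = 315.0000 mm²
Σ(r_i+r_j)·cross = 21424.5000 → first moment M = |Σ|/6 = 3570.7500
R_c = M/A = 3570.7500/315.0000 = 11.3357 mm
θ = 67° = 1.169371 rad
V = θ·R_c·A = 1.169371·11.3357·315.0000 = 4175.530 mm³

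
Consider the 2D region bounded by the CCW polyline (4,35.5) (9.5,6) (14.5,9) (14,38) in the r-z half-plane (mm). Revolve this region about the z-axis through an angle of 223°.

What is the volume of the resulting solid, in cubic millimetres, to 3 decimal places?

Profile (r,z), 4 vertices: (4,35.5) (9.5,6) (14.5,9) (14,38)
edge 0: (4,35.5)→(9.5,6)  cross = 4·6 − 9.5·35.5 = -313.2500; (r_i+r_j)·cross = 13.5·-313.2500 = -4228.8750
edge 1: (9.5,6)→(14.5,9)  cross = 9.5·9 − 14.5·6 = -1.5000; (r_i+r_j)·cross = 24·-1.5000 = -36.0000
edge 2: (14.5,9)→(14,38)  cross = 14.5·38 − 14·9 = 425.0000; (r_i+r_j)·cross = 28.5·425.0000 = 12112.5000
edge 3: (14,38)→(4,35.5)  cross = 14·35.5 − 4·38 = 345.0000; (r_i+r_j)·cross = 18·345.0000 = 6210.0000
Σcross = 455.2500 → A = |Σcross|/2 = 227.6250 mm²
Σ(r_i+r_j)·cross = 14057.6250 → first moment M = |Σ|/6 = 2342.9375
R_c = M/A = 2342.9375/227.6250 = 10.2930 mm
θ = 223° = 3.892084 rad
V = θ·R_c·A = 3.892084·10.2930·227.6250 = 9118.910 mm³

Volume = 9118.910 mm³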